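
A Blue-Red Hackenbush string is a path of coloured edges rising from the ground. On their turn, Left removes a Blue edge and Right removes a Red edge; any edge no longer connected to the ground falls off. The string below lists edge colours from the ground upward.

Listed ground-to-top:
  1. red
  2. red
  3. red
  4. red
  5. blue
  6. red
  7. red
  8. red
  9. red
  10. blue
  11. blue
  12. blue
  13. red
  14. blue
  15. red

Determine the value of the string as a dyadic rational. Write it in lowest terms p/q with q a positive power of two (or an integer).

-8075/2048

r: Left {  }, Right { 0 } — simplest -1
rr: Left {  }, Right { -1 0 } — simplest -2
rrr: Left {  }, Right { -2 -1 0 } — simplest -3
rrrr: Left {  }, Right { -3 -2 -1 0 } — simplest -4
rrrrb: Left { -4 }, Right { -3 -2 -1 0 } — simplest -7/2
rrrrbr: Left { -4 }, Right { -7/2 -3 -2 -1 0 } — simplest -15/4
rrrrbrr: Left { -4 }, Right { -15/4 -7/2 -3 -2 -1 0 } — simplest -31/8
rrrrbrrr: Left { -4 }, Right { -31/8 -15/4 -7/2 -3 -2 -1 0 } — simplest -63/16
rrrrbrrrr: Left { -4 }, Right { -63/16 -31/8 -15/4 -7/2 -3 -2 -1 0 } — simplest -127/32
rrrrbrrrrb: Left { -4 -127/32 }, Right { -63/16 -31/8 -15/4 -7/2 -3 -2 -1 0 } — simplest -253/64
rrrrbrrrrbb: Left { -4 -127/32 -253/64 }, Right { -63/16 -31/8 -15/4 -7/2 -3 -2 -1 0 } — simplest -505/128
rrrrbrrrrbbb: Left { -4 -127/32 -253/64 -505/128 }, Right { -63/16 -31/8 -15/4 -7/2 -3 -2 -1 0 } — simplest -1009/256
rrrrbrrrrbbbr: Left { -4 -127/32 -253/64 -505/128 }, Right { -1009/256 -63/16 -31/8 -15/4 -7/2 -3 -2 -1 0 } — simplest -2019/512
rrrrbrrrrbbbrb: Left { -4 -127/32 -253/64 -505/128 -2019/512 }, Right { -1009/256 -63/16 -31/8 -15/4 -7/2 -3 -2 -1 0 } — simplest -4037/1024
rrrrbrrrrbbbrbr: Left { -4 -127/32 -253/64 -505/128 -2019/512 }, Right { -4037/1024 -1009/256 -63/16 -31/8 -15/4 -7/2 -3 -2 -1 0 } — simplest -8075/2048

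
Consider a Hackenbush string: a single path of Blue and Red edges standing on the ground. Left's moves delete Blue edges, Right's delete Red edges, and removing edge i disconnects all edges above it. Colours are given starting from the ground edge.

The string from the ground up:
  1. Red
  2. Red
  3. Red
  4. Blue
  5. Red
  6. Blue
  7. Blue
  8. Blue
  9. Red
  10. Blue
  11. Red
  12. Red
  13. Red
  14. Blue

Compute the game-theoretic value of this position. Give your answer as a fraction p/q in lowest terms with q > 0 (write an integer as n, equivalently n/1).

-5213/2048

Build g(s[:k]) for k = 1..14, string s = Red Red Red Blue Red Blue Blue Blue Red Blue Red Red Red Blue.
g_1 [R]  L=[]  R=[0]  → -1
g_2 [RR]  L=[]  R=[-1,0]  → -2
g_3 [RRR]  L=[]  R=[-2,-1,0]  → -3
g_4 [RRRB]  L=[-3]  R=[-2,-1,0]  → -5/2
g_5 [RRRBR]  L=[-3]  R=[-5/2,-2,-1,0]  → -11/4
g_6 [RRRBRB]  L=[-3,-11/4]  R=[-5/2,-2,-1,0]  → -21/8
g_7 [RRRBRBB]  L=[-3,-11/4,-21/8]  R=[-5/2,-2,-1,0]  → -41/16
g_8 [RRRBRBBB]  L=[-3,-11/4,-21/8,-41/16]  R=[-5/2,-2,-1,0]  → -81/32
g_9 [RRRBRBBBR]  L=[-3,-11/4,-21/8,-41/16]  R=[-81/32,-5/2,-2,-1,0]  → -163/64
g_10 [RRRBRBBBRB]  L=[-3,-11/4,-21/8,-41/16,-163/64]  R=[-81/32,-5/2,-2,-1,0]  → -325/128
g_11 [RRRBRBBBRBR]  L=[-3,-11/4,-21/8,-41/16,-163/64]  R=[-325/128,-81/32,-5/2,-2,-1,0]  → -651/256
g_12 [RRRBRBBBRBRR]  L=[-3,-11/4,-21/8,-41/16,-163/64]  R=[-651/256,-325/128,-81/32,-5/2,-2,-1,0]  → -1303/512
g_13 [RRRBRBBBRBRRR]  L=[-3,-11/4,-21/8,-41/16,-163/64]  R=[-1303/512,-651/256,-325/128,-81/32,-5/2,-2,-1,0]  → -2607/1024
g_14 [RRRBRBBBRBRRRB]  L=[-3,-11/4,-21/8,-41/16,-163/64,-2607/1024]  R=[-1303/512,-651/256,-325/128,-81/32,-5/2,-2,-1,0]  → -5213/2048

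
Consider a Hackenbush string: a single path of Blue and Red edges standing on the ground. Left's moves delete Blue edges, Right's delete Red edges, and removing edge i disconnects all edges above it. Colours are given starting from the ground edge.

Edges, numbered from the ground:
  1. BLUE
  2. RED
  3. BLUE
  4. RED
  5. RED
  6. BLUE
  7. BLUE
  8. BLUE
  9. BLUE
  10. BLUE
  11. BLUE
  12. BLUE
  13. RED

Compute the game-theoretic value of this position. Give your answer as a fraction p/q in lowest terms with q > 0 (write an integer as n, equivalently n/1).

2557/4096

G_1 [B]  L=[0]  R=[]  -> 1
G_2 [BR]  L=[0]  R=[1]  -> 1/2
G_3 [BRB]  L=[0, 1/2]  R=[1]  -> 3/4
G_4 [BRBR]  L=[0, 1/2]  R=[3/4, 1]  -> 5/8
G_5 [BRBRR]  L=[0, 1/2]  R=[5/8, 3/4, 1]  -> 9/16
G_6 [BRBRRB]  L=[0, 1/2, 9/16]  R=[5/8, 3/4, 1]  -> 19/32
G_7 [BRBRRBB]  L=[0, 1/2, 9/16, 19/32]  R=[5/8, 3/4, 1]  -> 39/64
G_8 [BRBRRBBB]  L=[0, 1/2, 9/16, 19/32, 39/64]  R=[5/8, 3/4, 1]  -> 79/128
G_9 [BRBRRBBBB]  L=[0, 1/2, 9/16, 19/32, 39/64, 79/128]  R=[5/8, 3/4, 1]  -> 159/256
G_10 [BRBRRBBBBB]  L=[0, 1/2, 9/16, 19/32, 39/64, 79/128, 159/256]  R=[5/8, 3/4, 1]  -> 319/512
G_11 [BRBRRBBBBBB]  L=[0, 1/2, 9/16, 19/32, 39/64, 79/128, 159/256, 319/512]  R=[5/8, 3/4, 1]  -> 639/1024
G_12 [BRBRRBBBBBBB]  L=[0, 1/2, 9/16, 19/32, 39/64, 79/128, 159/256, 319/512, 639/1024]  R=[5/8, 3/4, 1]  -> 1279/2048
G_13 [BRBRRBBBBBBBR]  L=[0, 1/2, 9/16, 19/32, 39/64, 79/128, 159/256, 319/512, 639/1024]  R=[1279/2048, 5/8, 3/4, 1]  -> 2557/4096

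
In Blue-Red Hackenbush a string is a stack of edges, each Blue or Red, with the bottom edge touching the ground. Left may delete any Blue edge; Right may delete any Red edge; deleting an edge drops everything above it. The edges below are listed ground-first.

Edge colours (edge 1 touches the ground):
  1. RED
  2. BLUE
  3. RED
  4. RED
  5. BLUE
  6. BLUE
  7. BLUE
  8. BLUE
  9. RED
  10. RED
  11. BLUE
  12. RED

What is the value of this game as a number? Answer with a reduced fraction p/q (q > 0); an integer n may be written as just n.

edge 1 of 12 (RED): {  | 0 } ⇒ -1
edge 2 of 12 (BLUE): { -1 | 0 } ⇒ -1/2
edge 3 of 12 (RED): { -1 | -1/2 0 } ⇒ -3/4
edge 4 of 12 (RED): { -1 | -3/4 -1/2 0 } ⇒ -7/8
edge 5 of 12 (BLUE): { -1 -7/8 | -3/4 -1/2 0 } ⇒ -13/16
edge 6 of 12 (BLUE): { -1 -7/8 -13/16 | -3/4 -1/2 0 } ⇒ -25/32
edge 7 of 12 (BLUE): { -1 -7/8 -13/16 -25/32 | -3/4 -1/2 0 } ⇒ -49/64
edge 8 of 12 (BLUE): { -1 -7/8 -13/16 -25/32 -49/64 | -3/4 -1/2 0 } ⇒ -97/128
edge 9 of 12 (RED): { -1 -7/8 -13/16 -25/32 -49/64 | -97/128 -3/4 -1/2 0 } ⇒ -195/256
edge 10 of 12 (RED): { -1 -7/8 -13/16 -25/32 -49/64 | -195/256 -97/128 -3/4 -1/2 0 } ⇒ -391/512
edge 11 of 12 (BLUE): { -1 -7/8 -13/16 -25/32 -49/64 -391/512 | -195/256 -97/128 -3/4 -1/2 0 } ⇒ -781/1024
edge 12 of 12 (RED): { -1 -7/8 -13/16 -25/32 -49/64 -391/512 | -781/1024 -195/256 -97/128 -3/4 -1/2 0 } ⇒ -1563/2048

-1563/2048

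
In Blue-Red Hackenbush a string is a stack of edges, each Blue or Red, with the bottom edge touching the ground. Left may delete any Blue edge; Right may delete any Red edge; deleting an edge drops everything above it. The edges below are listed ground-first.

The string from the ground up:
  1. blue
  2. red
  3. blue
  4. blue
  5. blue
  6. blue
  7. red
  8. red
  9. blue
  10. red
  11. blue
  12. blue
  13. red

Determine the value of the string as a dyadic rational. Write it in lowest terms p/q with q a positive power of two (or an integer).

3885/4096

step 1: add blue to get b; options L={ 0 } R={ · } so 1
step 2: add red to get br; options L={ 0 } R={ 1 } so 1/2
step 3: add blue to get brb; options L={ 0,1/2 } R={ 1 } so 3/4
step 4: add blue to get brbb; options L={ 0,1/2,3/4 } R={ 1 } so 7/8
step 5: add blue to get brbbb; options L={ 0,1/2,3/4,7/8 } R={ 1 } so 15/16
step 6: add blue to get brbbbb; options L={ 0,1/2,3/4,7/8,15/16 } R={ 1 } so 31/32
step 7: add red to get brbbbbr; options L={ 0,1/2,3/4,7/8,15/16 } R={ 31/32,1 } so 61/64
step 8: add red to get brbbbbrr; options L={ 0,1/2,3/4,7/8,15/16 } R={ 61/64,31/32,1 } so 121/128
step 9: add blue to get brbbbbrrb; options L={ 0,1/2,3/4,7/8,15/16,121/128 } R={ 61/64,31/32,1 } so 243/256
step 10: add red to get brbbbbrrbr; options L={ 0,1/2,3/4,7/8,15/16,121/128 } R={ 243/256,61/64,31/32,1 } so 485/512
step 11: add blue to get brbbbbrrbrb; options L={ 0,1/2,3/4,7/8,15/16,121/128,485/512 } R={ 243/256,61/64,31/32,1 } so 971/1024
step 12: add blue to get brbbbbrrbrbb; options L={ 0,1/2,3/4,7/8,15/16,121/128,485/512,971/1024 } R={ 243/256,61/64,31/32,1 } so 1943/2048
step 13: add red to get brbbbbrrbrbbr; options L={ 0,1/2,3/4,7/8,15/16,121/128,485/512,971/1024 } R={ 1943/2048,243/256,61/64,31/32,1 } so 3885/4096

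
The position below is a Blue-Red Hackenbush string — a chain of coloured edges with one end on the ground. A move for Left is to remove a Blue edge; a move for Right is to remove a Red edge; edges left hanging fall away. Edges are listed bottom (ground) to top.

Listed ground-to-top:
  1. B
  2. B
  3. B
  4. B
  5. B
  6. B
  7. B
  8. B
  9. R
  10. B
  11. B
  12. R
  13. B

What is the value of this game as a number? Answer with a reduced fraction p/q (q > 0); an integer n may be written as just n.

251/32

Recurse on prefixes of the 13-edge string B B B B B B B B R B B R B:
step 1: add B to get B; options L={ 0 } R={ · } -> 1
step 2: add B to get BB; options L={ 0; 1 } R={ · } -> 2
step 3: add B to get BBB; options L={ 0; 1; 2 } R={ · } -> 3
step 4: add B to get BBBB; options L={ 0; 1; 2; 3 } R={ · } -> 4
step 5: add B to get BBBBB; options L={ 0; 1; 2; 3; 4 } R={ · } -> 5
step 6: add B to get BBBBBB; options L={ 0; 1; 2; 3; 4; 5 } R={ · } -> 6
step 7: add B to get BBBBBBB; options L={ 0; 1; 2; 3; 4; 5; 6 } R={ · } -> 7
step 8: add B to get BBBBBBBB; options L={ 0; 1; 2; 3; 4; 5; 6; 7 } R={ · } -> 8
step 9: add R to get BBBBBBBBR; options L={ 0; 1; 2; 3; 4; 5; 6; 7 } R={ 8 } -> 15/2
step 10: add B to get BBBBBBBBRB; options L={ 0; 1; 2; 3; 4; 5; 6; 7; 15/2 } R={ 8 } -> 31/4
step 11: add B to get BBBBBBBBRBB; options L={ 0; 1; 2; 3; 4; 5; 6; 7; 15/2; 31/4 } R={ 8 } -> 63/8
step 12: add R to get BBBBBBBBRBBR; options L={ 0; 1; 2; 3; 4; 5; 6; 7; 15/2; 31/4 } R={ 63/8; 8 } -> 125/16
step 13: add B to get BBBBBBBBRBBRB; options L={ 0; 1; 2; 3; 4; 5; 6; 7; 15/2; 31/4; 125/16 } R={ 63/8; 8 } -> 251/32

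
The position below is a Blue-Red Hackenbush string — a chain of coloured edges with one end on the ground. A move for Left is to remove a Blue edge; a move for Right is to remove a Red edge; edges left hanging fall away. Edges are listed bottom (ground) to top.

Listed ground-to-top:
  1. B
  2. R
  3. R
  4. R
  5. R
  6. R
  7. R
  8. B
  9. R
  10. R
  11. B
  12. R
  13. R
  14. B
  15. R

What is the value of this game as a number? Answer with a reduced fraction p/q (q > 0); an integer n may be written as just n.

293/16384

val_1 [B]  L=[0]  R=[∅]  — 1
val_2 [BR]  L=[0]  R=[1]  — 1/2
val_3 [BRR]  L=[0]  R=[1/2; 1]  — 1/4
val_4 [BRRR]  L=[0]  R=[1/4; 1/2; 1]  — 1/8
val_5 [BRRRR]  L=[0]  R=[1/8; 1/4; 1/2; 1]  — 1/16
val_6 [BRRRRR]  L=[0]  R=[1/16; 1/8; 1/4; 1/2; 1]  — 1/32
val_7 [BRRRRRR]  L=[0]  R=[1/32; 1/16; 1/8; 1/4; 1/2; 1]  — 1/64
val_8 [BRRRRRRB]  L=[0; 1/64]  R=[1/32; 1/16; 1/8; 1/4; 1/2; 1]  — 3/128
val_9 [BRRRRRRBR]  L=[0; 1/64]  R=[3/128; 1/32; 1/16; 1/8; 1/4; 1/2; 1]  — 5/256
val_10 [BRRRRRRBRR]  L=[0; 1/64]  R=[5/256; 3/128; 1/32; 1/16; 1/8; 1/4; 1/2; 1]  — 9/512
val_11 [BRRRRRRBRRB]  L=[0; 1/64; 9/512]  R=[5/256; 3/128; 1/32; 1/16; 1/8; 1/4; 1/2; 1]  — 19/1024
val_12 [BRRRRRRBRRBR]  L=[0; 1/64; 9/512]  R=[19/1024; 5/256; 3/128; 1/32; 1/16; 1/8; 1/4; 1/2; 1]  — 37/2048
val_13 [BRRRRRRBRRBRR]  L=[0; 1/64; 9/512]  R=[37/2048; 19/1024; 5/256; 3/128; 1/32; 1/16; 1/8; 1/4; 1/2; 1]  — 73/4096
val_14 [BRRRRRRBRRBRRB]  L=[0; 1/64; 9/512; 73/4096]  R=[37/2048; 19/1024; 5/256; 3/128; 1/32; 1/16; 1/8; 1/4; 1/2; 1]  — 147/8192
val_15 [BRRRRRRBRRBRRBR]  L=[0; 1/64; 9/512; 73/4096]  R=[147/8192; 37/2048; 19/1024; 5/256; 3/128; 1/32; 1/16; 1/8; 1/4; 1/2; 1]  — 293/16384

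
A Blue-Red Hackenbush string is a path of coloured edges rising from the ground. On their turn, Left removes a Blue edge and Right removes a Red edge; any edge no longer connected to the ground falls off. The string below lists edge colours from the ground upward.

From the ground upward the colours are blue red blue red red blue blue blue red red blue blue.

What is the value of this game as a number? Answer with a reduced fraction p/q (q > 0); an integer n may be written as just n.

Recurse on prefixes of the 12-edge string blue red blue red red blue blue blue red red blue blue:
edge 1 of 12 (blue): { 0 | none } ⇒ 1
edge 2 of 12 (red): { 0 | 1 } ⇒ 1/2
edge 3 of 12 (blue): { 0; 1/2 | 1 } ⇒ 3/4
edge 4 of 12 (red): { 0; 1/2 | 3/4; 1 } ⇒ 5/8
edge 5 of 12 (red): { 0; 1/2 | 5/8; 3/4; 1 } ⇒ 9/16
edge 6 of 12 (blue): { 0; 1/2; 9/16 | 5/8; 3/4; 1 } ⇒ 19/32
edge 7 of 12 (blue): { 0; 1/2; 9/16; 19/32 | 5/8; 3/4; 1 } ⇒ 39/64
edge 8 of 12 (blue): { 0; 1/2; 9/16; 19/32; 39/64 | 5/8; 3/4; 1 } ⇒ 79/128
edge 9 of 12 (red): { 0; 1/2; 9/16; 19/32; 39/64 | 79/128; 5/8; 3/4; 1 } ⇒ 157/256
edge 10 of 12 (red): { 0; 1/2; 9/16; 19/32; 39/64 | 157/256; 79/128; 5/8; 3/4; 1 } ⇒ 313/512
edge 11 of 12 (blue): { 0; 1/2; 9/16; 19/32; 39/64; 313/512 | 157/256; 79/128; 5/8; 3/4; 1 } ⇒ 627/1024
edge 12 of 12 (blue): { 0; 1/2; 9/16; 19/32; 39/64; 313/512; 627/1024 | 157/256; 79/128; 5/8; 3/4; 1 } ⇒ 1255/2048

1255/2048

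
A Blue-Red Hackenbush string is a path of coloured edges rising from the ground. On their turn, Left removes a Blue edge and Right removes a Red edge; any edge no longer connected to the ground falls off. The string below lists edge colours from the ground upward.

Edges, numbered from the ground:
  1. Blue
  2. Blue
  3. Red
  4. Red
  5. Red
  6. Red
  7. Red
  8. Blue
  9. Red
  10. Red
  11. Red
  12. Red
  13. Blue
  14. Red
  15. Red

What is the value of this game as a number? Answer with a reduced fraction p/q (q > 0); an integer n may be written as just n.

8457/8192

step 1: add Blue to get B; options L={ 0 } R={ · } gives 1
step 2: add Blue to get BB; options L={ 0, 1 } R={ · } gives 2
step 3: add Red to get BBR; options L={ 0, 1 } R={ 2 } gives 3/2
step 4: add Red to get BBRR; options L={ 0, 1 } R={ 3/2, 2 } gives 5/4
step 5: add Red to get BBRRR; options L={ 0, 1 } R={ 5/4, 3/2, 2 } gives 9/8
step 6: add Red to get BBRRRR; options L={ 0, 1 } R={ 9/8, 5/4, 3/2, 2 } gives 17/16
step 7: add Red to get BBRRRRR; options L={ 0, 1 } R={ 17/16, 9/8, 5/4, 3/2, 2 } gives 33/32
step 8: add Blue to get BBRRRRRB; options L={ 0, 1, 33/32 } R={ 17/16, 9/8, 5/4, 3/2, 2 } gives 67/64
step 9: add Red to get BBRRRRRBR; options L={ 0, 1, 33/32 } R={ 67/64, 17/16, 9/8, 5/4, 3/2, 2 } gives 133/128
step 10: add Red to get BBRRRRRBRR; options L={ 0, 1, 33/32 } R={ 133/128, 67/64, 17/16, 9/8, 5/4, 3/2, 2 } gives 265/256
step 11: add Red to get BBRRRRRBRRR; options L={ 0, 1, 33/32 } R={ 265/256, 133/128, 67/64, 17/16, 9/8, 5/4, 3/2, 2 } gives 529/512
step 12: add Red to get BBRRRRRBRRRR; options L={ 0, 1, 33/32 } R={ 529/512, 265/256, 133/128, 67/64, 17/16, 9/8, 5/4, 3/2, 2 } gives 1057/1024
step 13: add Blue to get BBRRRRRBRRRRB; options L={ 0, 1, 33/32, 1057/1024 } R={ 529/512, 265/256, 133/128, 67/64, 17/16, 9/8, 5/4, 3/2, 2 } gives 2115/2048
step 14: add Red to get BBRRRRRBRRRRBR; options L={ 0, 1, 33/32, 1057/1024 } R={ 2115/2048, 529/512, 265/256, 133/128, 67/64, 17/16, 9/8, 5/4, 3/2, 2 } gives 4229/4096
step 15: add Red to get BBRRRRRBRRRRBRR; options L={ 0, 1, 33/32, 1057/1024 } R={ 4229/4096, 2115/2048, 529/512, 265/256, 133/128, 67/64, 17/16, 9/8, 5/4, 3/2, 2 } gives 8457/8192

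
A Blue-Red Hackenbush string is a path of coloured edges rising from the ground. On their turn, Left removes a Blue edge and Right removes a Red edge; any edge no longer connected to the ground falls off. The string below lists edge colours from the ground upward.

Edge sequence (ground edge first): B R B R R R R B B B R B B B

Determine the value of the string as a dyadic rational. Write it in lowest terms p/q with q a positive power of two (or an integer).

4335/8192

Prefix values for B R B R R R R B B B R B B B via {L|R} + simplicity:
edge 1 of 14 (B): { 0 | ∅ } — 1
edge 2 of 14 (R): { 0 | 1 } — 1/2
edge 3 of 14 (B): { 0 1/2 | 1 } — 3/4
edge 4 of 14 (R): { 0 1/2 | 3/4 1 } — 5/8
edge 5 of 14 (R): { 0 1/2 | 5/8 3/4 1 } — 9/16
edge 6 of 14 (R): { 0 1/2 | 9/16 5/8 3/4 1 } — 17/32
edge 7 of 14 (R): { 0 1/2 | 17/32 9/16 5/8 3/4 1 } — 33/64
edge 8 of 14 (B): { 0 1/2 33/64 | 17/32 9/16 5/8 3/4 1 } — 67/128
edge 9 of 14 (B): { 0 1/2 33/64 67/128 | 17/32 9/16 5/8 3/4 1 } — 135/256
edge 10 of 14 (B): { 0 1/2 33/64 67/128 135/256 | 17/32 9/16 5/8 3/4 1 } — 271/512
edge 11 of 14 (R): { 0 1/2 33/64 67/128 135/256 | 271/512 17/32 9/16 5/8 3/4 1 } — 541/1024
edge 12 of 14 (B): { 0 1/2 33/64 67/128 135/256 541/1024 | 271/512 17/32 9/16 5/8 3/4 1 } — 1083/2048
edge 13 of 14 (B): { 0 1/2 33/64 67/128 135/256 541/1024 1083/2048 | 271/512 17/32 9/16 5/8 3/4 1 } — 2167/4096
edge 14 of 14 (B): { 0 1/2 33/64 67/128 135/256 541/1024 1083/2048 2167/4096 | 271/512 17/32 9/16 5/8 3/4 1 } — 4335/8192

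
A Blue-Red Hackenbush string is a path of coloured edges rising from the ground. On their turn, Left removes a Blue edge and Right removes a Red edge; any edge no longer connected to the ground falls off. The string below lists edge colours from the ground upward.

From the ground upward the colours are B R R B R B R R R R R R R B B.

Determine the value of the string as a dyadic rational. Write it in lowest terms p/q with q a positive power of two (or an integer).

g(B) = { 0 | none } → 1
g(BR) = { 0 | 1 } → 1/2
g(BRR) = { 0 | 1/2 1 } → 1/4
g(BRRB) = { 0 1/4 | 1/2 1 } → 3/8
g(BRRBR) = { 0 1/4 | 3/8 1/2 1 } → 5/16
g(BRRBRB) = { 0 1/4 5/16 | 3/8 1/2 1 } → 11/32
g(BRRBRBR) = { 0 1/4 5/16 | 11/32 3/8 1/2 1 } → 21/64
g(BRRBRBRR) = { 0 1/4 5/16 | 21/64 11/32 3/8 1/2 1 } → 41/128
g(BRRBRBRRR) = { 0 1/4 5/16 | 41/128 21/64 11/32 3/8 1/2 1 } → 81/256
g(BRRBRBRRRR) = { 0 1/4 5/16 | 81/256 41/128 21/64 11/32 3/8 1/2 1 } → 161/512
g(BRRBRBRRRRR) = { 0 1/4 5/16 | 161/512 81/256 41/128 21/64 11/32 3/8 1/2 1 } → 321/1024
g(BRRBRBRRRRRR) = { 0 1/4 5/16 | 321/1024 161/512 81/256 41/128 21/64 11/32 3/8 1/2 1 } → 641/2048
g(BRRBRBRRRRRRR) = { 0 1/4 5/16 | 641/2048 321/1024 161/512 81/256 41/128 21/64 11/32 3/8 1/2 1 } → 1281/4096
g(BRRBRBRRRRRRRB) = { 0 1/4 5/16 1281/4096 | 641/2048 321/1024 161/512 81/256 41/128 21/64 11/32 3/8 1/2 1 } → 2563/8192
g(BRRBRBRRRRRRRBB) = { 0 1/4 5/16 1281/4096 2563/8192 | 641/2048 321/1024 161/512 81/256 41/128 21/64 11/32 3/8 1/2 1 } → 5127/16384

5127/16384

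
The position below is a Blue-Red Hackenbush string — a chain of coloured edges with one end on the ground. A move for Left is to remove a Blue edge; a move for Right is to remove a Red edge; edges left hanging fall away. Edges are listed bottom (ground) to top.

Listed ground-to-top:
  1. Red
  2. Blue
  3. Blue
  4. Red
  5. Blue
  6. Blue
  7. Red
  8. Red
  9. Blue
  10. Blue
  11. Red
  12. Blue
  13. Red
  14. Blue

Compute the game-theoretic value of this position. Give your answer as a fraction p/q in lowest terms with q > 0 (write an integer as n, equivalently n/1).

-2453/8192

R: Left { · }, Right { 0 } => simplest -1
RB: Left { -1 }, Right { 0 } => simplest -1/2
RBB: Left { -1,-1/2 }, Right { 0 } => simplest -1/4
RBBR: Left { -1,-1/2 }, Right { -1/4,0 } => simplest -3/8
RBBRB: Left { -1,-1/2,-3/8 }, Right { -1/4,0 } => simplest -5/16
RBBRBB: Left { -1,-1/2,-3/8,-5/16 }, Right { -1/4,0 } => simplest -9/32
RBBRBBR: Left { -1,-1/2,-3/8,-5/16 }, Right { -9/32,-1/4,0 } => simplest -19/64
RBBRBBRR: Left { -1,-1/2,-3/8,-5/16 }, Right { -19/64,-9/32,-1/4,0 } => simplest -39/128
RBBRBBRRB: Left { -1,-1/2,-3/8,-5/16,-39/128 }, Right { -19/64,-9/32,-1/4,0 } => simplest -77/256
RBBRBBRRBB: Left { -1,-1/2,-3/8,-5/16,-39/128,-77/256 }, Right { -19/64,-9/32,-1/4,0 } => simplest -153/512
RBBRBBRRBBR: Left { -1,-1/2,-3/8,-5/16,-39/128,-77/256 }, Right { -153/512,-19/64,-9/32,-1/4,0 } => simplest -307/1024
RBBRBBRRBBRB: Left { -1,-1/2,-3/8,-5/16,-39/128,-77/256,-307/1024 }, Right { -153/512,-19/64,-9/32,-1/4,0 } => simplest -613/2048
RBBRBBRRBBRBR: Left { -1,-1/2,-3/8,-5/16,-39/128,-77/256,-307/1024 }, Right { -613/2048,-153/512,-19/64,-9/32,-1/4,0 } => simplest -1227/4096
RBBRBBRRBBRBRB: Left { -1,-1/2,-3/8,-5/16,-39/128,-77/256,-307/1024,-1227/4096 }, Right { -613/2048,-153/512,-19/64,-9/32,-1/4,0 } => simplest -2453/8192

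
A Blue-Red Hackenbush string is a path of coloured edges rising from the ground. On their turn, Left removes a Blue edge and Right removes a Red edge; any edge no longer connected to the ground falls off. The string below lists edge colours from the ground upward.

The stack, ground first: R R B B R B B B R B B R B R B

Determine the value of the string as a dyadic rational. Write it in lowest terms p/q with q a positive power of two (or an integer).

-10389/8192

Recurse on prefixes of the 15-edge string R R B B R B B B R B B R B R B:
val(R) = { ∅ | 0 } so -1
val(RR) = { ∅ | -1, 0 } so -2
val(RRB) = { -2 | -1, 0 } so -3/2
val(RRBB) = { -2, -3/2 | -1, 0 } so -5/4
val(RRBBR) = { -2, -3/2 | -5/4, -1, 0 } so -11/8
val(RRBBRB) = { -2, -3/2, -11/8 | -5/4, -1, 0 } so -21/16
val(RRBBRBB) = { -2, -3/2, -11/8, -21/16 | -5/4, -1, 0 } so -41/32
val(RRBBRBBB) = { -2, -3/2, -11/8, -21/16, -41/32 | -5/4, -1, 0 } so -81/64
val(RRBBRBBBR) = { -2, -3/2, -11/8, -21/16, -41/32 | -81/64, -5/4, -1, 0 } so -163/128
val(RRBBRBBBRB) = { -2, -3/2, -11/8, -21/16, -41/32, -163/128 | -81/64, -5/4, -1, 0 } so -325/256
val(RRBBRBBBRBB) = { -2, -3/2, -11/8, -21/16, -41/32, -163/128, -325/256 | -81/64, -5/4, -1, 0 } so -649/512
val(RRBBRBBBRBBR) = { -2, -3/2, -11/8, -21/16, -41/32, -163/128, -325/256 | -649/512, -81/64, -5/4, -1, 0 } so -1299/1024
val(RRBBRBBBRBBRB) = { -2, -3/2, -11/8, -21/16, -41/32, -163/128, -325/256, -1299/1024 | -649/512, -81/64, -5/4, -1, 0 } so -2597/2048
val(RRBBRBBBRBBRBR) = { -2, -3/2, -11/8, -21/16, -41/32, -163/128, -325/256, -1299/1024 | -2597/2048, -649/512, -81/64, -5/4, -1, 0 } so -5195/4096
val(RRBBRBBBRBBRBRB) = { -2, -3/2, -11/8, -21/16, -41/32, -163/128, -325/256, -1299/1024, -5195/4096 | -2597/2048, -649/512, -81/64, -5/4, -1, 0 } so -10389/8192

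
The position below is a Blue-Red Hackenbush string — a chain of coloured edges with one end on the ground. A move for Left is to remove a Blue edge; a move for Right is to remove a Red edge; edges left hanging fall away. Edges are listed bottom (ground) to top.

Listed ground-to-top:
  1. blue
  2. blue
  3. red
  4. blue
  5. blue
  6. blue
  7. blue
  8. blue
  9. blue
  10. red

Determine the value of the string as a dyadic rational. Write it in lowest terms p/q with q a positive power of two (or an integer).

g(b) = { 0 | (no moves) } -> 1
g(bb) = { 0, 1 | (no moves) } -> 2
g(bbr) = { 0, 1 | 2 } -> 3/2
g(bbrb) = { 0, 1, 3/2 | 2 } -> 7/4
g(bbrbb) = { 0, 1, 3/2, 7/4 | 2 } -> 15/8
g(bbrbbb) = { 0, 1, 3/2, 7/4, 15/8 | 2 } -> 31/16
g(bbrbbbb) = { 0, 1, 3/2, 7/4, 15/8, 31/16 | 2 } -> 63/32
g(bbrbbbbb) = { 0, 1, 3/2, 7/4, 15/8, 31/16, 63/32 | 2 } -> 127/64
g(bbrbbbbbb) = { 0, 1, 3/2, 7/4, 15/8, 31/16, 63/32, 127/64 | 2 } -> 255/128
g(bbrbbbbbbr) = { 0, 1, 3/2, 7/4, 15/8, 31/16, 63/32, 127/64 | 255/128, 2 } -> 509/256

509/256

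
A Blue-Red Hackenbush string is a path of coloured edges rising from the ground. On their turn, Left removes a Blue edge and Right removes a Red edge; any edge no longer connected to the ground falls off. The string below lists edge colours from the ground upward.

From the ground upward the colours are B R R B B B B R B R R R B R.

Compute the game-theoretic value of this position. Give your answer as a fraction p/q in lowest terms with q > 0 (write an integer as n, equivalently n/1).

3909/8192

Recurse on prefixes of the 14-edge string B R R B B B B R B R R R B R:
1 of 14 · B · max L 0 · min R +∞ — 1
2 of 14 · BR · max L 0 · min R 1 — 1/2
3 of 14 · BRR · max L 0 · min R 1/2 — 1/4
4 of 14 · BRRB · max L 1/4 · min R 1/2 — 3/8
5 of 14 · BRRBB · max L 3/8 · min R 1/2 — 7/16
6 of 14 · BRRBBB · max L 7/16 · min R 1/2 — 15/32
7 of 14 · BRRBBBB · max L 15/32 · min R 1/2 — 31/64
8 of 14 · BRRBBBBR · max L 15/32 · min R 31/64 — 61/128
9 of 14 · BRRBBBBRB · max L 61/128 · min R 31/64 — 123/256
10 of 14 · BRRBBBBRBR · max L 61/128 · min R 123/256 — 245/512
11 of 14 · BRRBBBBRBRR · max L 61/128 · min R 245/512 — 489/1024
12 of 14 · BRRBBBBRBRRR · max L 61/128 · min R 489/1024 — 977/2048
13 of 14 · BRRBBBBRBRRRB · max L 977/2048 · min R 489/1024 — 1955/4096
14 of 14 · BRRBBBBRBRRRBR · max L 977/2048 · min R 1955/4096 — 3909/8192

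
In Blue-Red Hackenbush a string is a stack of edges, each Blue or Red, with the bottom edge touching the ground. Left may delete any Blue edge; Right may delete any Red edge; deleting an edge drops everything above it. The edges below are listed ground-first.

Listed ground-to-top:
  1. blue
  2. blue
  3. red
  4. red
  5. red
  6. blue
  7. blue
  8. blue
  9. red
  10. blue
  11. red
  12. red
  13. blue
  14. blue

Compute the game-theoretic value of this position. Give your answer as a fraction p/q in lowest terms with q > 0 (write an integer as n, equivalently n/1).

5031/4096

Prefix values for blue blue red red red blue blue blue red blue red red blue blue via {L|R} + simplicity:
1 of 14 · b · max L 0 · min R +∞ so 1
2 of 14 · bb · max L 1 · min R +∞ so 2
3 of 14 · bbr · max L 1 · min R 2 so 3/2
4 of 14 · bbrr · max L 1 · min R 3/2 so 5/4
5 of 14 · bbrrr · max L 1 · min R 5/4 so 9/8
6 of 14 · bbrrrb · max L 9/8 · min R 5/4 so 19/16
7 of 14 · bbrrrbb · max L 19/16 · min R 5/4 so 39/32
8 of 14 · bbrrrbbb · max L 39/32 · min R 5/4 so 79/64
9 of 14 · bbrrrbbbr · max L 39/32 · min R 79/64 so 157/128
10 of 14 · bbrrrbbbrb · max L 157/128 · min R 79/64 so 315/256
11 of 14 · bbrrrbbbrbr · max L 157/128 · min R 315/256 so 629/512
12 of 14 · bbrrrbbbrbrr · max L 157/128 · min R 629/512 so 1257/1024
13 of 14 · bbrrrbbbrbrrb · max L 1257/1024 · min R 629/512 so 2515/2048
14 of 14 · bbrrrbbbrbrrbb · max L 2515/2048 · min R 629/512 so 5031/4096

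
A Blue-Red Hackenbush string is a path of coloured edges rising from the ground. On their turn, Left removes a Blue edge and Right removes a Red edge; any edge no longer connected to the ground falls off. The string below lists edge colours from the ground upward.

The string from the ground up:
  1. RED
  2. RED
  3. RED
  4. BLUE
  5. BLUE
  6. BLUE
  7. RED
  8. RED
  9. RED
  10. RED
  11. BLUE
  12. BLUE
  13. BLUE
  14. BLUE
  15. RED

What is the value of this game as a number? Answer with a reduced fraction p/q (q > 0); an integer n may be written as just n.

-9155/4096

Prefix values for RED RED RED BLUE BLUE BLUE RED RED RED RED BLUE BLUE BLUE BLUE RED via {L|R} + simplicity:
G(R) = { (no moves) | 0 } so -1
G(RR) = { (no moves) | -1; 0 } so -2
G(RRR) = { (no moves) | -2; -1; 0 } so -3
G(RRRB) = { -3 | -2; -1; 0 } so -5/2
G(RRRBB) = { -3; -5/2 | -2; -1; 0 } so -9/4
G(RRRBBB) = { -3; -5/2; -9/4 | -2; -1; 0 } so -17/8
G(RRRBBBR) = { -3; -5/2; -9/4 | -17/8; -2; -1; 0 } so -35/16
G(RRRBBBRR) = { -3; -5/2; -9/4 | -35/16; -17/8; -2; -1; 0 } so -71/32
G(RRRBBBRRR) = { -3; -5/2; -9/4 | -71/32; -35/16; -17/8; -2; -1; 0 } so -143/64
G(RRRBBBRRRR) = { -3; -5/2; -9/4 | -143/64; -71/32; -35/16; -17/8; -2; -1; 0 } so -287/128
G(RRRBBBRRRRB) = { -3; -5/2; -9/4; -287/128 | -143/64; -71/32; -35/16; -17/8; -2; -1; 0 } so -573/256
G(RRRBBBRRRRBB) = { -3; -5/2; -9/4; -287/128; -573/256 | -143/64; -71/32; -35/16; -17/8; -2; -1; 0 } so -1145/512
G(RRRBBBRRRRBBB) = { -3; -5/2; -9/4; -287/128; -573/256; -1145/512 | -143/64; -71/32; -35/16; -17/8; -2; -1; 0 } so -2289/1024
G(RRRBBBRRRRBBBB) = { -3; -5/2; -9/4; -287/128; -573/256; -1145/512; -2289/1024 | -143/64; -71/32; -35/16; -17/8; -2; -1; 0 } so -4577/2048
G(RRRBBBRRRRBBBBR) = { -3; -5/2; -9/4; -287/128; -573/256; -1145/512; -2289/1024 | -4577/2048; -143/64; -71/32; -35/16; -17/8; -2; -1; 0 } so -9155/4096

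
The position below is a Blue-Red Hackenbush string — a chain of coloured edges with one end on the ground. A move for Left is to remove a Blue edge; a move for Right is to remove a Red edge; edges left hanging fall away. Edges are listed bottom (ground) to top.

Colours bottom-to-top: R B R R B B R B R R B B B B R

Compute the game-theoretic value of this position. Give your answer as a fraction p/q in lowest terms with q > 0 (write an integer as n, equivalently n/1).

value(R) = { · | 0 } gives -1
value(RB) = { -1 | 0 } gives -1/2
value(RBR) = { -1 | -1/2,0 } gives -3/4
value(RBRR) = { -1 | -3/4,-1/2,0 } gives -7/8
value(RBRRB) = { -1,-7/8 | -3/4,-1/2,0 } gives -13/16
value(RBRRBB) = { -1,-7/8,-13/16 | -3/4,-1/2,0 } gives -25/32
value(RBRRBBR) = { -1,-7/8,-13/16 | -25/32,-3/4,-1/2,0 } gives -51/64
value(RBRRBBRB) = { -1,-7/8,-13/16,-51/64 | -25/32,-3/4,-1/2,0 } gives -101/128
value(RBRRBBRBR) = { -1,-7/8,-13/16,-51/64 | -101/128,-25/32,-3/4,-1/2,0 } gives -203/256
value(RBRRBBRBRR) = { -1,-7/8,-13/16,-51/64 | -203/256,-101/128,-25/32,-3/4,-1/2,0 } gives -407/512
value(RBRRBBRBRRB) = { -1,-7/8,-13/16,-51/64,-407/512 | -203/256,-101/128,-25/32,-3/4,-1/2,0 } gives -813/1024
value(RBRRBBRBRRBB) = { -1,-7/8,-13/16,-51/64,-407/512,-813/1024 | -203/256,-101/128,-25/32,-3/4,-1/2,0 } gives -1625/2048
value(RBRRBBRBRRBBB) = { -1,-7/8,-13/16,-51/64,-407/512,-813/1024,-1625/2048 | -203/256,-101/128,-25/32,-3/4,-1/2,0 } gives -3249/4096
value(RBRRBBRBRRBBBB) = { -1,-7/8,-13/16,-51/64,-407/512,-813/1024,-1625/2048,-3249/4096 | -203/256,-101/128,-25/32,-3/4,-1/2,0 } gives -6497/8192
value(RBRRBBRBRRBBBBR) = { -1,-7/8,-13/16,-51/64,-407/512,-813/1024,-1625/2048,-3249/4096 | -6497/8192,-203/256,-101/128,-25/32,-3/4,-1/2,0 } gives -12995/16384

-12995/16384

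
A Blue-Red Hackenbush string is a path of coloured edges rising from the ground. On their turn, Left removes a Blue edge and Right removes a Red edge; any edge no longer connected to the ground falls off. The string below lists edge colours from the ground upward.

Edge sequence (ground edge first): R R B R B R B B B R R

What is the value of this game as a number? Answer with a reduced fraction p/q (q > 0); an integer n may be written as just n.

Prefix values for R R B R B R B B B R R via {L|R} + simplicity:
edge 1 of 11 (R): { · | 0 } → -1
edge 2 of 11 (R): { · | -1; 0 } → -2
edge 3 of 11 (B): { -2 | -1; 0 } → -3/2
edge 4 of 11 (R): { -2 | -3/2; -1; 0 } → -7/4
edge 5 of 11 (B): { -2; -7/4 | -3/2; -1; 0 } → -13/8
edge 6 of 11 (R): { -2; -7/4 | -13/8; -3/2; -1; 0 } → -27/16
edge 7 of 11 (B): { -2; -7/4; -27/16 | -13/8; -3/2; -1; 0 } → -53/32
edge 8 of 11 (B): { -2; -7/4; -27/16; -53/32 | -13/8; -3/2; -1; 0 } → -105/64
edge 9 of 11 (B): { -2; -7/4; -27/16; -53/32; -105/64 | -13/8; -3/2; -1; 0 } → -209/128
edge 10 of 11 (R): { -2; -7/4; -27/16; -53/32; -105/64 | -209/128; -13/8; -3/2; -1; 0 } → -419/256
edge 11 of 11 (R): { -2; -7/4; -27/16; -53/32; -105/64 | -419/256; -209/128; -13/8; -3/2; -1; 0 } → -839/512

-839/512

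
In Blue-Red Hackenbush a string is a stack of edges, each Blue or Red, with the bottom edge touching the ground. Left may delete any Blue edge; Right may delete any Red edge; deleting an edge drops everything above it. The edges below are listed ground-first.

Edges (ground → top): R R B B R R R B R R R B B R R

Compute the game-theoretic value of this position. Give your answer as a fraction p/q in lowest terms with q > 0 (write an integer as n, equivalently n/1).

val_1 [R]  L=[]  R=[0]  => -1
val_2 [RR]  L=[]  R=[-1,0]  => -2
val_3 [RRB]  L=[-2]  R=[-1,0]  => -3/2
val_4 [RRBB]  L=[-2,-3/2]  R=[-1,0]  => -5/4
val_5 [RRBBR]  L=[-2,-3/2]  R=[-5/4,-1,0]  => -11/8
val_6 [RRBBRR]  L=[-2,-3/2]  R=[-11/8,-5/4,-1,0]  => -23/16
val_7 [RRBBRRR]  L=[-2,-3/2]  R=[-23/16,-11/8,-5/4,-1,0]  => -47/32
val_8 [RRBBRRRB]  L=[-2,-3/2,-47/32]  R=[-23/16,-11/8,-5/4,-1,0]  => -93/64
val_9 [RRBBRRRBR]  L=[-2,-3/2,-47/32]  R=[-93/64,-23/16,-11/8,-5/4,-1,0]  => -187/128
val_10 [RRBBRRRBRR]  L=[-2,-3/2,-47/32]  R=[-187/128,-93/64,-23/16,-11/8,-5/4,-1,0]  => -375/256
val_11 [RRBBRRRBRRR]  L=[-2,-3/2,-47/32]  R=[-375/256,-187/128,-93/64,-23/16,-11/8,-5/4,-1,0]  => -751/512
val_12 [RRBBRRRBRRRB]  L=[-2,-3/2,-47/32,-751/512]  R=[-375/256,-187/128,-93/64,-23/16,-11/8,-5/4,-1,0]  => -1501/1024
val_13 [RRBBRRRBRRRBB]  L=[-2,-3/2,-47/32,-751/512,-1501/1024]  R=[-375/256,-187/128,-93/64,-23/16,-11/8,-5/4,-1,0]  => -3001/2048
val_14 [RRBBRRRBRRRBBR]  L=[-2,-3/2,-47/32,-751/512,-1501/1024]  R=[-3001/2048,-375/256,-187/128,-93/64,-23/16,-11/8,-5/4,-1,0]  => -6003/4096
val_15 [RRBBRRRBRRRBBRR]  L=[-2,-3/2,-47/32,-751/512,-1501/1024]  R=[-6003/4096,-3001/2048,-375/256,-187/128,-93/64,-23/16,-11/8,-5/4,-1,0]  => -12007/8192

-12007/8192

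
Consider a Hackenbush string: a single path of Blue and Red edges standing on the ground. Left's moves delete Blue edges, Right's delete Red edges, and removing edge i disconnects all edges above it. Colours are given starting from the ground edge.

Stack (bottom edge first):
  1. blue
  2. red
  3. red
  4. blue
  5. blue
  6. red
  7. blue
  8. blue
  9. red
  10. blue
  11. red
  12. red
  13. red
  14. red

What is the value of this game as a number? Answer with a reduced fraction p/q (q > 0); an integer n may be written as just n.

3489/8192

g_1 [b]  L=[0]  R=[∅]  -> 1
g_2 [br]  L=[0]  R=[1]  -> 1/2
g_3 [brr]  L=[0]  R=[1/2 1]  -> 1/4
g_4 [brrb]  L=[0 1/4]  R=[1/2 1]  -> 3/8
g_5 [brrbb]  L=[0 1/4 3/8]  R=[1/2 1]  -> 7/16
g_6 [brrbbr]  L=[0 1/4 3/8]  R=[7/16 1/2 1]  -> 13/32
g_7 [brrbbrb]  L=[0 1/4 3/8 13/32]  R=[7/16 1/2 1]  -> 27/64
g_8 [brrbbrbb]  L=[0 1/4 3/8 13/32 27/64]  R=[7/16 1/2 1]  -> 55/128
g_9 [brrbbrbbr]  L=[0 1/4 3/8 13/32 27/64]  R=[55/128 7/16 1/2 1]  -> 109/256
g_10 [brrbbrbbrb]  L=[0 1/4 3/8 13/32 27/64 109/256]  R=[55/128 7/16 1/2 1]  -> 219/512
g_11 [brrbbrbbrbr]  L=[0 1/4 3/8 13/32 27/64 109/256]  R=[219/512 55/128 7/16 1/2 1]  -> 437/1024
g_12 [brrbbrbbrbrr]  L=[0 1/4 3/8 13/32 27/64 109/256]  R=[437/1024 219/512 55/128 7/16 1/2 1]  -> 873/2048
g_13 [brrbbrbbrbrrr]  L=[0 1/4 3/8 13/32 27/64 109/256]  R=[873/2048 437/1024 219/512 55/128 7/16 1/2 1]  -> 1745/4096
g_14 [brrbbrbbrbrrrr]  L=[0 1/4 3/8 13/32 27/64 109/256]  R=[1745/4096 873/2048 437/1024 219/512 55/128 7/16 1/2 1]  -> 3489/8192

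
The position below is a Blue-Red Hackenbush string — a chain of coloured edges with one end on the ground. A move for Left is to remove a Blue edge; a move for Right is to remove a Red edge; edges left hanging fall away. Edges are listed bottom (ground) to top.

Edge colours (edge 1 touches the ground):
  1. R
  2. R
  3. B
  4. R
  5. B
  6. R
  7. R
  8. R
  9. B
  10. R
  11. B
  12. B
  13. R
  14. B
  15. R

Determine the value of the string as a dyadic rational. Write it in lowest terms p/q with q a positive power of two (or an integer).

-14155/8192

value(R) = {  | 0 } ⇒ -1
value(RR) = {  | -1 0 } ⇒ -2
value(RRB) = { -2 | -1 0 } ⇒ -3/2
value(RRBR) = { -2 | -3/2 -1 0 } ⇒ -7/4
value(RRBRB) = { -2 -7/4 | -3/2 -1 0 } ⇒ -13/8
value(RRBRBR) = { -2 -7/4 | -13/8 -3/2 -1 0 } ⇒ -27/16
value(RRBRBRR) = { -2 -7/4 | -27/16 -13/8 -3/2 -1 0 } ⇒ -55/32
value(RRBRBRRR) = { -2 -7/4 | -55/32 -27/16 -13/8 -3/2 -1 0 } ⇒ -111/64
value(RRBRBRRRB) = { -2 -7/4 -111/64 | -55/32 -27/16 -13/8 -3/2 -1 0 } ⇒ -221/128
value(RRBRBRRRBR) = { -2 -7/4 -111/64 | -221/128 -55/32 -27/16 -13/8 -3/2 -1 0 } ⇒ -443/256
value(RRBRBRRRBRB) = { -2 -7/4 -111/64 -443/256 | -221/128 -55/32 -27/16 -13/8 -3/2 -1 0 } ⇒ -885/512
value(RRBRBRRRBRBB) = { -2 -7/4 -111/64 -443/256 -885/512 | -221/128 -55/32 -27/16 -13/8 -3/2 -1 0 } ⇒ -1769/1024
value(RRBRBRRRBRBBR) = { -2 -7/4 -111/64 -443/256 -885/512 | -1769/1024 -221/128 -55/32 -27/16 -13/8 -3/2 -1 0 } ⇒ -3539/2048
value(RRBRBRRRBRBBRB) = { -2 -7/4 -111/64 -443/256 -885/512 -3539/2048 | -1769/1024 -221/128 -55/32 -27/16 -13/8 -3/2 -1 0 } ⇒ -7077/4096
value(RRBRBRRRBRBBRBR) = { -2 -7/4 -111/64 -443/256 -885/512 -3539/2048 | -7077/4096 -1769/1024 -221/128 -55/32 -27/16 -13/8 -3/2 -1 0 } ⇒ -14155/8192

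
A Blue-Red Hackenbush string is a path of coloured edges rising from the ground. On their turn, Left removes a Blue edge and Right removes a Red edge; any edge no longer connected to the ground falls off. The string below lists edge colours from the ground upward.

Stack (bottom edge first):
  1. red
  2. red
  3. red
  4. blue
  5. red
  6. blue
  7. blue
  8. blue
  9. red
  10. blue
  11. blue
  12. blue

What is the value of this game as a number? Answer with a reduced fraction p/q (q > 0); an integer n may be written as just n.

Recurse on prefixes of the 12-edge string red red red blue red blue blue blue red blue blue blue:
edge 1 of 12 (red): { none | 0 } → -1
edge 2 of 12 (red): { none | -1, 0 } → -2
edge 3 of 12 (red): { none | -2, -1, 0 } → -3
edge 4 of 12 (blue): { -3 | -2, -1, 0 } → -5/2
edge 5 of 12 (red): { -3 | -5/2, -2, -1, 0 } → -11/4
edge 6 of 12 (blue): { -3, -11/4 | -5/2, -2, -1, 0 } → -21/8
edge 7 of 12 (blue): { -3, -11/4, -21/8 | -5/2, -2, -1, 0 } → -41/16
edge 8 of 12 (blue): { -3, -11/4, -21/8, -41/16 | -5/2, -2, -1, 0 } → -81/32
edge 9 of 12 (red): { -3, -11/4, -21/8, -41/16 | -81/32, -5/2, -2, -1, 0 } → -163/64
edge 10 of 12 (blue): { -3, -11/4, -21/8, -41/16, -163/64 | -81/32, -5/2, -2, -1, 0 } → -325/128
edge 11 of 12 (blue): { -3, -11/4, -21/8, -41/16, -163/64, -325/128 | -81/32, -5/2, -2, -1, 0 } → -649/256
edge 12 of 12 (blue): { -3, -11/4, -21/8, -41/16, -163/64, -325/128, -649/256 | -81/32, -5/2, -2, -1, 0 } → -1297/512

-1297/512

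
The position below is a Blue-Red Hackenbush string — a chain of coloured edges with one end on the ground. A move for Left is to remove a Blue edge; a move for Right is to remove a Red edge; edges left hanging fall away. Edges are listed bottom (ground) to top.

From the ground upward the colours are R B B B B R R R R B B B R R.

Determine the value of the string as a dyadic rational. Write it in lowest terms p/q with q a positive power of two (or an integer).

1 of 14 · R · max L −∞ · min R 0 gives -1
2 of 14 · RB · max L -1 · min R 0 gives -1/2
3 of 14 · RBB · max L -1/2 · min R 0 gives -1/4
4 of 14 · RBBB · max L -1/4 · min R 0 gives -1/8
5 of 14 · RBBBB · max L -1/8 · min R 0 gives -1/16
6 of 14 · RBBBBR · max L -1/8 · min R -1/16 gives -3/32
7 of 14 · RBBBBRR · max L -1/8 · min R -3/32 gives -7/64
8 of 14 · RBBBBRRR · max L -1/8 · min R -7/64 gives -15/128
9 of 14 · RBBBBRRRR · max L -1/8 · min R -15/128 gives -31/256
10 of 14 · RBBBBRRRRB · max L -31/256 · min R -15/128 gives -61/512
11 of 14 · RBBBBRRRRBB · max L -61/512 · min R -15/128 gives -121/1024
12 of 14 · RBBBBRRRRBBB · max L -121/1024 · min R -15/128 gives -241/2048
13 of 14 · RBBBBRRRRBBBR · max L -121/1024 · min R -241/2048 gives -483/4096
14 of 14 · RBBBBRRRRBBBRR · max L -121/1024 · min R -483/4096 gives -967/8192

-967/8192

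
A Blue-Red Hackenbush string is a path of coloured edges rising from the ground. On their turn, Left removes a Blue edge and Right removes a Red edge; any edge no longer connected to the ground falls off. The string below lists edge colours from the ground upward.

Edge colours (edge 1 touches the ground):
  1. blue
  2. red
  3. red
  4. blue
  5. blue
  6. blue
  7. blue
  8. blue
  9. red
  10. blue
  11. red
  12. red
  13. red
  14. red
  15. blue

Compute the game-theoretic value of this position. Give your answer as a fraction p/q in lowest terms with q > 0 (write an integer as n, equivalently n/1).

b: Left { 0 }, Right { · } = simplest 1
br: Left { 0 }, Right { 1 } = simplest 1/2
brr: Left { 0 }, Right { 1/2; 1 } = simplest 1/4
brrb: Left { 0; 1/4 }, Right { 1/2; 1 } = simplest 3/8
brrbb: Left { 0; 1/4; 3/8 }, Right { 1/2; 1 } = simplest 7/16
brrbbb: Left { 0; 1/4; 3/8; 7/16 }, Right { 1/2; 1 } = simplest 15/32
brrbbbb: Left { 0; 1/4; 3/8; 7/16; 15/32 }, Right { 1/2; 1 } = simplest 31/64
brrbbbbb: Left { 0; 1/4; 3/8; 7/16; 15/32; 31/64 }, Right { 1/2; 1 } = simplest 63/128
brrbbbbbr: Left { 0; 1/4; 3/8; 7/16; 15/32; 31/64 }, Right { 63/128; 1/2; 1 } = simplest 125/256
brrbbbbbrb: Left { 0; 1/4; 3/8; 7/16; 15/32; 31/64; 125/256 }, Right { 63/128; 1/2; 1 } = simplest 251/512
brrbbbbbrbr: Left { 0; 1/4; 3/8; 7/16; 15/32; 31/64; 125/256 }, Right { 251/512; 63/128; 1/2; 1 } = simplest 501/1024
brrbbbbbrbrr: Left { 0; 1/4; 3/8; 7/16; 15/32; 31/64; 125/256 }, Right { 501/1024; 251/512; 63/128; 1/2; 1 } = simplest 1001/2048
brrbbbbbrbrrr: Left { 0; 1/4; 3/8; 7/16; 15/32; 31/64; 125/256 }, Right { 1001/2048; 501/1024; 251/512; 63/128; 1/2; 1 } = simplest 2001/4096
brrbbbbbrbrrrr: Left { 0; 1/4; 3/8; 7/16; 15/32; 31/64; 125/256 }, Right { 2001/4096; 1001/2048; 501/1024; 251/512; 63/128; 1/2; 1 } = simplest 4001/8192
brrbbbbbrbrrrrb: Left { 0; 1/4; 3/8; 7/16; 15/32; 31/64; 125/256; 4001/8192 }, Right { 2001/4096; 1001/2048; 501/1024; 251/512; 63/128; 1/2; 1 } = simplest 8003/16384

8003/16384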